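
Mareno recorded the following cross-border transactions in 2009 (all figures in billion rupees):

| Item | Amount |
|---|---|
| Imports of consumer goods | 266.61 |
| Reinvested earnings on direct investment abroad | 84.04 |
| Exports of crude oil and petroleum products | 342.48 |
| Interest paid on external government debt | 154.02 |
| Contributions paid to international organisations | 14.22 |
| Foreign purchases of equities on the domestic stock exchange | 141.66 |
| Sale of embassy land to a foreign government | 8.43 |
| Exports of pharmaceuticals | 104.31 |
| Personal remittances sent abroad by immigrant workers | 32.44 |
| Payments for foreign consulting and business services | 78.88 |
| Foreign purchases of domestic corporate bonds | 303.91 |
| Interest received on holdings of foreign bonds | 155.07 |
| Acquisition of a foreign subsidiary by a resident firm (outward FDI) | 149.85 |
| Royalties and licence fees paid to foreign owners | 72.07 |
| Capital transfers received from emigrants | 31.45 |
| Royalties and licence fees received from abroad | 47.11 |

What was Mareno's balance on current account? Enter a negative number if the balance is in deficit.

114.77

Goods: 104.31 + 342.48 - 266.61 = 180.18
Services: -78.88 - 72.07 + 47.11 = -103.84
Primary income: -154.02 + 84.04 + 155.07 = 85.09
Secondary income: -14.22 - 32.44 = -46.66
Current account = 180.18 + (-103.84) + 85.09 + (-46.66) = 114.77
(Excluded from the current account — financial account: foreign purchases of equities on the domestic stock exchange 141.66, foreign purchases of domestic corporate bonds 303.91, acquisition of a foreign subsidiary by a resident firm (outward FDI) 149.85; capital account: sale of embassy land to a foreign government 8.43, capital transfers received from emigrants 31.45.)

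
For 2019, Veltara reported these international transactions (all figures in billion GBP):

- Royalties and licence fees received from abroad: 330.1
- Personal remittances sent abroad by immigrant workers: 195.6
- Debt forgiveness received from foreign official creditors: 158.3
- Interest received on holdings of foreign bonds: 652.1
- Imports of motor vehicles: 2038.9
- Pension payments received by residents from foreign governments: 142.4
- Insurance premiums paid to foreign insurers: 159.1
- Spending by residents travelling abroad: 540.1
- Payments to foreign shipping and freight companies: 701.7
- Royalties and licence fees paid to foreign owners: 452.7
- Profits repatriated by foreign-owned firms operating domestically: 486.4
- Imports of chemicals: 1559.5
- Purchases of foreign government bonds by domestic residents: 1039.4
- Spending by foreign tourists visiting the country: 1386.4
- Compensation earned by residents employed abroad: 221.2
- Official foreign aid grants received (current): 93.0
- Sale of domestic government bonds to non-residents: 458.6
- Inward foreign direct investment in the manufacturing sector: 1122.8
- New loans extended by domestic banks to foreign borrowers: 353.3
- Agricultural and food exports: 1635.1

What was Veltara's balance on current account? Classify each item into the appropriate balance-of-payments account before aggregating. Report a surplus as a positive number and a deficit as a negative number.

-1673.7

Goods: 1635.1 - 1559.5 - 2038.9 = -1963.3
Services: -452.7 + 330.1 - 701.7 + 1386.4 - 540.1 - 159.1 = -137.1
Primary income: 221.2 - 486.4 + 652.1 = 386.9
Secondary income: 142.4 - 195.6 + 93.0 = 39.8
Current account = (-1963.3) + (-137.1) + 386.9 + 39.8 = -1673.7
(Excluded from the current account — capital account: debt forgiveness received from foreign official creditors 158.3; financial account: purchases of foreign government bonds by domestic residents 1039.4, sale of domestic government bonds to non-residents 458.6, inward foreign direct investment in the manufacturing sector 1122.8, new loans extended by domestic banks to foreign borrowers 353.3.)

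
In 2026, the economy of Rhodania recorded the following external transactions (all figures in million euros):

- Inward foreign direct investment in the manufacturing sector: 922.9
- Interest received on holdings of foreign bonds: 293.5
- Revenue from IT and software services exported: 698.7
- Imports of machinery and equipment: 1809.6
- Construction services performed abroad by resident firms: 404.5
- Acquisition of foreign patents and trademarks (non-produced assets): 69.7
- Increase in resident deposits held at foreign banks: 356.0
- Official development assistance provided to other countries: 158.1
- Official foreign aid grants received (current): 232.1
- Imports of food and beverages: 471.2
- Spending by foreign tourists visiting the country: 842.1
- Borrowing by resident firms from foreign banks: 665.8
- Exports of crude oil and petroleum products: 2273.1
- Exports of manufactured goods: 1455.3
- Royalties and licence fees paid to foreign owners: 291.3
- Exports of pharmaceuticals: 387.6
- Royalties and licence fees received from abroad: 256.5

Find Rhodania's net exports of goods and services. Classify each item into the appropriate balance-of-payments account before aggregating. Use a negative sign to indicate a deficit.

Goods: -1809.6 + 2273.1 + 1455.3 + 387.6 - 471.2 = 1835.2
Services: -291.3 + 404.5 + 256.5 + 842.1 + 698.7 = 1910.5
Trade balance = 1835.2 + 1910.5 = 3745.7
(Excluded from the trade balance — financial account: inward foreign direct investment in the manufacturing sector 922.9, increase in resident deposits held at foreign banks 356.0, borrowing by resident firms from foreign banks 665.8; primary income: interest received on holdings of foreign bonds 293.5; capital account: acquisition of foreign patents and trademarks (non-produced assets) 69.7; secondary income: official development assistance provided to other countries 158.1, official foreign aid grants received (current) 232.1.)

3745.7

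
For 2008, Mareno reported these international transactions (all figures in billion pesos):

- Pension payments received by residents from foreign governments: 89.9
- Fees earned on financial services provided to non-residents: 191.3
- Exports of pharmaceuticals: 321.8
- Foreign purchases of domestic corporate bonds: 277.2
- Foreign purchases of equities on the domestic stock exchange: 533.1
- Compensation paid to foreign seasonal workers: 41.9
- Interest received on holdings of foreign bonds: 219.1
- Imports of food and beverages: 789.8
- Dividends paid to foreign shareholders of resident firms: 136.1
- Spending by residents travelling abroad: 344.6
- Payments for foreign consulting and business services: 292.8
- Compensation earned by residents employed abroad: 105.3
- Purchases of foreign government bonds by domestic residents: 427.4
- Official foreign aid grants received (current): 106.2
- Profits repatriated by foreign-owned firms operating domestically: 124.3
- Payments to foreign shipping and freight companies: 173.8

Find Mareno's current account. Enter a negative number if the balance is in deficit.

-869.7

Goods: 321.8 - 789.8 = -468.0
Services: -292.8 - 344.6 - 173.8 + 191.3 = -619.9
Primary income: -136.1 - 124.3 + 219.1 - 41.9 + 105.3 = 22.1
Secondary income: 106.2 + 89.9 = 196.1
Current account = (-468.0) + (-619.9) + 22.1 + 196.1 = -869.7
(Excluded from the current account — financial account: foreign purchases of domestic corporate bonds 277.2, foreign purchases of equities on the domestic stock exchange 533.1, purchases of foreign government bonds by domestic residents 427.4.)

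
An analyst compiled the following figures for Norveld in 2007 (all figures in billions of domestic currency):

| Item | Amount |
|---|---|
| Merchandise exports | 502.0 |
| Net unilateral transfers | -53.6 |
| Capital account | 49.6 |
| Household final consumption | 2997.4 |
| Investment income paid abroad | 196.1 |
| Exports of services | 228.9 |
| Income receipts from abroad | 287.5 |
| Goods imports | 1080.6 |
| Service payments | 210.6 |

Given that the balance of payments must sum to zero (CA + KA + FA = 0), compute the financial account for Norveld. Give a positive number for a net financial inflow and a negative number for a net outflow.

Goods balance = 502.0 - 1080.6 = -578.6
Services balance = 228.9 - 210.6 = 18.3
Trade balance (goods + services) = -578.6 + 18.3 = -560.3
Net primary income = 287.5 - 196.1 = 91.4
Net secondary income = -53.6
Current account = -560.3 + 91.4 + (-53.6) = -522.5
Financial account = -(-522.5 + 49.6) = 472.9

472.9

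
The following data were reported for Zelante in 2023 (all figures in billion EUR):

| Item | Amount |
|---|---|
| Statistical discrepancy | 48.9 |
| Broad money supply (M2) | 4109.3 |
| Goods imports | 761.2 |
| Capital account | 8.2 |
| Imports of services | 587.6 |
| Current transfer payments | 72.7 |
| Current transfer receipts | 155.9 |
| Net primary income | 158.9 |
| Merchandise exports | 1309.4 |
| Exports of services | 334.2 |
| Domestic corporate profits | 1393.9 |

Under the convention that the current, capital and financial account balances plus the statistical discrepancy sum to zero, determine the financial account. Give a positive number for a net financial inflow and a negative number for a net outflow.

Goods balance = 1309.4 - 761.2 = 548.2
Services balance = 334.2 - 587.6 = -253.4
Trade balance (goods + services) = 548.2 + (-253.4) = 294.8
Net primary income = 158.9
Net secondary income = 155.9 - 72.7 = 83.2
Current account = 294.8 + 158.9 + 83.2 = 536.9
Financial account = -(536.9 + 8.2 + 48.9) = -594.0

-594.0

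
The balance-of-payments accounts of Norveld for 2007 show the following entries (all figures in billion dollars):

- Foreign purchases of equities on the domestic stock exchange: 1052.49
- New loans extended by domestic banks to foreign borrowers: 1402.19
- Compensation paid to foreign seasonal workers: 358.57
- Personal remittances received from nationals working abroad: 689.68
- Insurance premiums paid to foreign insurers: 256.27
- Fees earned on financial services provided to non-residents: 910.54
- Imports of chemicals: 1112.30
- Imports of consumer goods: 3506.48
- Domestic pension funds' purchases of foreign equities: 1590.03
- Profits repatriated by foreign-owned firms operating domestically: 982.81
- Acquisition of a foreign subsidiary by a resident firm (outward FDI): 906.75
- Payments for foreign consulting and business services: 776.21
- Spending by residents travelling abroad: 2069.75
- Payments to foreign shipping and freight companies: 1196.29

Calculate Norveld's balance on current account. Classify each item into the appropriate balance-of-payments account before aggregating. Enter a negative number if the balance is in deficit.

-8658.46

Goods: -3506.48 - 1112.30 = -4618.78
Services: -776.21 - 2069.75 + 910.54 - 1196.29 - 256.27 = -3387.98
Primary income: -982.81 - 358.57 = -1341.38
Secondary income: 689.68
Current account = (-4618.78) + (-3387.98) + (-1341.38) + 689.68 = -8658.46
(Excluded from the current account — financial account: foreign purchases of equities on the domestic stock exchange 1052.49, new loans extended by domestic banks to foreign borrowers 1402.19, domestic pension funds' purchases of foreign equities 1590.03, acquisition of a foreign subsidiary by a resident firm (outward FDI) 906.75.)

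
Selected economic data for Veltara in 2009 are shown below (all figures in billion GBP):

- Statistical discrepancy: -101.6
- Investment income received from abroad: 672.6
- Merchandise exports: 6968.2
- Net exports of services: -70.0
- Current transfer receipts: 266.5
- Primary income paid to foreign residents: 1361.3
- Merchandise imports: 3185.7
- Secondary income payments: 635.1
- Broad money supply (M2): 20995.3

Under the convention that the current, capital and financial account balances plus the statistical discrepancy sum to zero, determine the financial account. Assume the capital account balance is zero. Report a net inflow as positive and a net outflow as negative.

Goods balance = 6968.2 - 3185.7 = 3782.5
Services balance = -70.0
Trade balance (goods + services) = 3782.5 + (-70.0) = 3712.5
Net primary income = 672.6 - 1361.3 = -688.7
Net secondary income = 266.5 - 635.1 = -368.6
Current account = 3712.5 + (-688.7) + (-368.6) = 2655.2
Financial account = -(2655.2 + (-101.6)) = -2553.6

-2553.6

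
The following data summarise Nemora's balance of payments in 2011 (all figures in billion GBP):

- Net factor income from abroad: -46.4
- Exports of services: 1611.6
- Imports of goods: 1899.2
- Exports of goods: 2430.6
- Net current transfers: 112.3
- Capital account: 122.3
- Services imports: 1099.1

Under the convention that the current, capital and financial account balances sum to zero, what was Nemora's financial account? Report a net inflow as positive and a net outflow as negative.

-1232.1

Goods balance = 2430.6 - 1899.2 = 531.4
Services balance = 1611.6 - 1099.1 = 512.5
Trade balance (goods + services) = 531.4 + 512.5 = 1043.9
Net primary income = -46.4
Net secondary income = 112.3
Current account = 1043.9 + (-46.4) + 112.3 = 1109.8
Financial account = -(1109.8 + 122.3) = -1232.1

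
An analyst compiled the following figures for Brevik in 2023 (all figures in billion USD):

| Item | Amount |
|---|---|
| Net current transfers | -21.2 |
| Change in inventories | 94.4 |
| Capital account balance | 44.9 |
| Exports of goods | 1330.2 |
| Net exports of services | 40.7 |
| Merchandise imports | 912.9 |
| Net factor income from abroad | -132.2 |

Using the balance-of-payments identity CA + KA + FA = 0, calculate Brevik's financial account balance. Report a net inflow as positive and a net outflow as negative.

-349.5

Goods balance = 1330.2 - 912.9 = 417.3
Services balance = 40.7
Trade balance (goods + services) = 417.3 + 40.7 = 458.0
Net primary income = -132.2
Net secondary income = -21.2
Current account = 458.0 + (-132.2) + (-21.2) = 304.6
Financial account = -(304.6 + 44.9) = -349.5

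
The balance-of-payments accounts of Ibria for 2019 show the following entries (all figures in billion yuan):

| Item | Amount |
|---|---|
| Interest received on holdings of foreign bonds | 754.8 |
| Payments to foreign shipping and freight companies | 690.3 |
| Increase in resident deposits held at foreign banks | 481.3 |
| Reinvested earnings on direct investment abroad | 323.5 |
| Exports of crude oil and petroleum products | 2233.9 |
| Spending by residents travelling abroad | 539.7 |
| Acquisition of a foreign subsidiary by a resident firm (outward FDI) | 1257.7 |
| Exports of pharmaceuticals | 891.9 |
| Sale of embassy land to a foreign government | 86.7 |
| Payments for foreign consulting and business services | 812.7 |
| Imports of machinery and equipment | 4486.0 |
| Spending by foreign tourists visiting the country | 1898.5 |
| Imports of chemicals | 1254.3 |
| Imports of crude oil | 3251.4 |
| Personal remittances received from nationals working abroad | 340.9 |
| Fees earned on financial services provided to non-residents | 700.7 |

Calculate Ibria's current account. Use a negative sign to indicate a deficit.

Goods: -4486.0 - 3251.4 - 1254.3 + 2233.9 + 891.9 = -5865.9
Services: -539.7 + 1898.5 - 812.7 - 690.3 + 700.7 = 556.5
Primary income: 323.5 + 754.8 = 1078.3
Secondary income: 340.9
Current account = (-5865.9) + 556.5 + 1078.3 + 340.9 = -3890.2
(Excluded from the current account — financial account: increase in resident deposits held at foreign banks 481.3, acquisition of a foreign subsidiary by a resident firm (outward FDI) 1257.7; capital account: sale of embassy land to a foreign government 86.7.)

-3890.2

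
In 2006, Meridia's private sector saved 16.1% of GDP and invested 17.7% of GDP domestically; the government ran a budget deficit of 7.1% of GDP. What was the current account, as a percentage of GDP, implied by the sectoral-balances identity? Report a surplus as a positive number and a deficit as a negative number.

-8.7

By the sectoral-balances identity, CA = (S_private - I) + (T - G).
Private balance = 16.1 - 17.7 = -1.6
Government balance (T - G) = -7.1
CA = -1.6 + (-7.1) = -8.7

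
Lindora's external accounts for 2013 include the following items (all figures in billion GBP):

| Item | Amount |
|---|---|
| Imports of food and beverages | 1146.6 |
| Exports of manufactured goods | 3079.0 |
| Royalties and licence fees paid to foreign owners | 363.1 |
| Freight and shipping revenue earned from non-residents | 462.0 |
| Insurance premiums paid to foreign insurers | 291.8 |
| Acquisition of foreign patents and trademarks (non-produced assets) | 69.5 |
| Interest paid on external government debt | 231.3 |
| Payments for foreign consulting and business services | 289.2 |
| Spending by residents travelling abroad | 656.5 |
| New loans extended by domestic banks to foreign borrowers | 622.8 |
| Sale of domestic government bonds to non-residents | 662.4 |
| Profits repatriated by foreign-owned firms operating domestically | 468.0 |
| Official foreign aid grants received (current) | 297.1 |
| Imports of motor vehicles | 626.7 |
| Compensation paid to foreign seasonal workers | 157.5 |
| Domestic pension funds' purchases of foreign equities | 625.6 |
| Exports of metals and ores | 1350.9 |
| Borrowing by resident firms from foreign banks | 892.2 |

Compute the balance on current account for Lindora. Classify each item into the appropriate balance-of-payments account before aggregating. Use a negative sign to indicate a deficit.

958.3

Goods: -626.7 + 1350.9 - 1146.6 + 3079.0 = 2656.6
Services: -291.8 - 656.5 - 363.1 + 462.0 - 289.2 = -1138.6
Primary income: -231.3 - 468.0 - 157.5 = -856.8
Secondary income: 297.1
Current account = 2656.6 + (-1138.6) + (-856.8) + 297.1 = 958.3
(Excluded from the current account — capital account: acquisition of foreign patents and trademarks (non-produced assets) 69.5; financial account: new loans extended by domestic banks to foreign borrowers 622.8, sale of domestic government bonds to non-residents 662.4, domestic pension funds' purchases of foreign equities 625.6, borrowing by resident firms from foreign banks 892.2.)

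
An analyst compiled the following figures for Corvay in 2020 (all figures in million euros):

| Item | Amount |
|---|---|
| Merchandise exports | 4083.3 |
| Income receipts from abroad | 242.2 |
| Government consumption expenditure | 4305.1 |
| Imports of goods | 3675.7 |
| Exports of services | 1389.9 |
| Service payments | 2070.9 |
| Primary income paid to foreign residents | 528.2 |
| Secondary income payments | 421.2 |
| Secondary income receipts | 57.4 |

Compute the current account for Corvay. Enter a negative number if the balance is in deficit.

-923.2

Goods balance = 4083.3 - 3675.7 = 407.6
Services balance = 1389.9 - 2070.9 = -681.0
Trade balance (goods + services) = 407.6 + (-681.0) = -273.4
Net primary income = 242.2 - 528.2 = -286.0
Net secondary income = 57.4 - 421.2 = -363.8
Current account = -273.4 + (-286.0) + (-363.8) = -923.2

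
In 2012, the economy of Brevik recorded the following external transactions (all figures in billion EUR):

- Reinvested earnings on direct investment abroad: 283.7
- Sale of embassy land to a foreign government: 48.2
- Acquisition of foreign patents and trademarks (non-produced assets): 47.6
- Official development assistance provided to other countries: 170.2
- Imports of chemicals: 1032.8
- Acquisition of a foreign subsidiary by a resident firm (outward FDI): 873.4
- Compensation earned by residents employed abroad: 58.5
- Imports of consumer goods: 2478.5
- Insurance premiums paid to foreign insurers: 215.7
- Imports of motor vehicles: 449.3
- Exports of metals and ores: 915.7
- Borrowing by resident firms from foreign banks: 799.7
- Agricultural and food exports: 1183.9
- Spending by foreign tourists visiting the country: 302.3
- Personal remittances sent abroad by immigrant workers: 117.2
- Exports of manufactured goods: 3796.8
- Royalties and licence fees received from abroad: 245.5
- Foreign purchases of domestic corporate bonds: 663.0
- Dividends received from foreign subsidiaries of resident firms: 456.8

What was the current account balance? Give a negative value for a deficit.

Goods: -2478.5 - 449.3 - 1032.8 + 1183.9 + 3796.8 + 915.7 = 1935.8
Services: -215.7 + 245.5 + 302.3 = 332.1
Primary income: 283.7 + 456.8 + 58.5 = 799.0
Secondary income: -117.2 - 170.2 = -287.4
Current account = 1935.8 + 332.1 + 799.0 + (-287.4) = 2779.5
(Excluded from the current account — capital account: sale of embassy land to a foreign government 48.2, acquisition of foreign patents and trademarks (non-produced assets) 47.6; financial account: acquisition of a foreign subsidiary by a resident firm (outward FDI) 873.4, borrowing by resident firms from foreign banks 799.7, foreign purchases of domestic corporate bonds 663.0.)

2779.5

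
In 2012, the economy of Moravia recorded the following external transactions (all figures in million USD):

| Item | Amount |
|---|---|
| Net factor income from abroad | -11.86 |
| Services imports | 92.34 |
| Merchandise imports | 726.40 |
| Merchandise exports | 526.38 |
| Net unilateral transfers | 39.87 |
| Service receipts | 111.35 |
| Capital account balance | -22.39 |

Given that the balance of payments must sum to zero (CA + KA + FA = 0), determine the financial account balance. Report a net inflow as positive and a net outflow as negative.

175.39

Goods balance = 526.38 - 726.40 = -200.02
Services balance = 111.35 - 92.34 = 19.01
Trade balance (goods + services) = -200.02 + 19.01 = -181.01
Net primary income = -11.86
Net secondary income = 39.87
Current account = -181.01 + (-11.86) + 39.87 = -153.00
Financial account = -(-153.00 + (-22.39)) = 175.39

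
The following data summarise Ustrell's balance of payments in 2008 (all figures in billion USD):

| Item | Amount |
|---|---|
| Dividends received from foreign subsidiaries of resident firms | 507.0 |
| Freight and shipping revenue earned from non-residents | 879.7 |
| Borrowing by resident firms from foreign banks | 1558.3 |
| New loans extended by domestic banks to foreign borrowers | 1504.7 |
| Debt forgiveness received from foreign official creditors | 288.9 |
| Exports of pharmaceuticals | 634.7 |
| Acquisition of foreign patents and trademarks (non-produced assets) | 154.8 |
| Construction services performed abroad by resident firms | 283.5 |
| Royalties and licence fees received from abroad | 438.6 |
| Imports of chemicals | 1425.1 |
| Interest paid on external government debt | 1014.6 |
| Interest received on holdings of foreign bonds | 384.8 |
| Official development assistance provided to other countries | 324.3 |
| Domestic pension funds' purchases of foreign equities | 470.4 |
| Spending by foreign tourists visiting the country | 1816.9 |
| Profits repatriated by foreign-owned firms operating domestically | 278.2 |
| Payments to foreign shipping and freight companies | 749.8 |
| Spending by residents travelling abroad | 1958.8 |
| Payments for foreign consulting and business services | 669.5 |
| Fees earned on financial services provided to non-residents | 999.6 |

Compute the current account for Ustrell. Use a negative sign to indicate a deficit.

-475.5

Goods: 634.7 - 1425.1 = -790.4
Services: -669.5 + 283.5 - 1958.8 - 749.8 + 999.6 + 438.6 + 1816.9 + 879.7 = 1040.2
Primary income: -1014.6 - 278.2 + 384.8 + 507.0 = -401.0
Secondary income: -324.3
Current account = (-790.4) + 1040.2 + (-401.0) + (-324.3) = -475.5
(Excluded from the current account — financial account: borrowing by resident firms from foreign banks 1558.3, new loans extended by domestic banks to foreign borrowers 1504.7, domestic pension funds' purchases of foreign equities 470.4; capital account: debt forgiveness received from foreign official creditors 288.9, acquisition of foreign patents and trademarks (non-produced assets) 154.8.)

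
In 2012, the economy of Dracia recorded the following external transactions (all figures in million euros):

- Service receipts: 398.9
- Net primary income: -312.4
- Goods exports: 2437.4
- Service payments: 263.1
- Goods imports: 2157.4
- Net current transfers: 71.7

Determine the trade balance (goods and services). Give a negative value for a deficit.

415.8

Goods balance = 2437.4 - 2157.4 = 280.0
Services balance = 398.9 - 263.1 = 135.8
Trade balance (goods + services) = 280.0 + 135.8 = 415.8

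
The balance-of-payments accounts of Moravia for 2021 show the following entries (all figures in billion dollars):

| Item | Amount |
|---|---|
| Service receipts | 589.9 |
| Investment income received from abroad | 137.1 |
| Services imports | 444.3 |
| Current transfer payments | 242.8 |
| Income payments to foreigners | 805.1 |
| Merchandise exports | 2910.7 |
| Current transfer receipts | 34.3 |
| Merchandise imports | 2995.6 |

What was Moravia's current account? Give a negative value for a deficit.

Goods balance = 2910.7 - 2995.6 = -84.9
Services balance = 589.9 - 444.3 = 145.6
Trade balance (goods + services) = -84.9 + 145.6 = 60.7
Net primary income = 137.1 - 805.1 = -668.0
Net secondary income = 34.3 - 242.8 = -208.5
Current account = 60.7 + (-668.0) + (-208.5) = -815.8

-815.8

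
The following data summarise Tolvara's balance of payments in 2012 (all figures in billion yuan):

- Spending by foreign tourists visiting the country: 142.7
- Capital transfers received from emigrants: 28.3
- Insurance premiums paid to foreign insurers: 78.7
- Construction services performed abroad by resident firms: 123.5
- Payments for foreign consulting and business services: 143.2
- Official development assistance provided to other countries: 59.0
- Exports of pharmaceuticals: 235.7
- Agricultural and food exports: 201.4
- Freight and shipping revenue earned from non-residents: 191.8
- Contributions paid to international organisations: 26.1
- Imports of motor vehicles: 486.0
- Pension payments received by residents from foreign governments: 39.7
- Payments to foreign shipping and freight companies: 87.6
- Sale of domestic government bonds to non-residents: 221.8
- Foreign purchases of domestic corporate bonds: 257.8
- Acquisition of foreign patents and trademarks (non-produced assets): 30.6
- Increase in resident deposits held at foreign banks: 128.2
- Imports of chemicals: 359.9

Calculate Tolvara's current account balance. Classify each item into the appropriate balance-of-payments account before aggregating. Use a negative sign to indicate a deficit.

-305.7

Goods: -486.0 + 201.4 + 235.7 - 359.9 = -408.8
Services: -143.2 + 191.8 - 87.6 + 123.5 - 78.7 + 142.7 = 148.5
Secondary income: -59.0 - 26.1 + 39.7 = -45.4
Current account = (-408.8) + 148.5 + (-45.4) = -305.7
(Excluded from the current account — capital account: capital transfers received from emigrants 28.3, acquisition of foreign patents and trademarks (non-produced assets) 30.6; financial account: sale of domestic government bonds to non-residents 221.8, foreign purchases of domestic corporate bonds 257.8, increase in resident deposits held at foreign banks 128.2.)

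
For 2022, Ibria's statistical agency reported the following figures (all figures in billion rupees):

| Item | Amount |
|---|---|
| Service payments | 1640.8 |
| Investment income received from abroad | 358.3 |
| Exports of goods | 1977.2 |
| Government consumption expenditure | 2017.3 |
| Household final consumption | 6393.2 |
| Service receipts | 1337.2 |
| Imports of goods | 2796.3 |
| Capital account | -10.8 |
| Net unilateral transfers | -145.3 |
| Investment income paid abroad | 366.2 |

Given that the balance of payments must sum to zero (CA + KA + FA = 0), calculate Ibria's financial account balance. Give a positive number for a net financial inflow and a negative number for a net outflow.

1286.7

Goods balance = 1977.2 - 2796.3 = -819.1
Services balance = 1337.2 - 1640.8 = -303.6
Trade balance (goods + services) = -819.1 + (-303.6) = -1122.7
Net primary income = 358.3 - 366.2 = -7.9
Net secondary income = -145.3
Current account = -1122.7 + (-7.9) + (-145.3) = -1275.9
Financial account = -(-1275.9 + (-10.8)) = 1286.7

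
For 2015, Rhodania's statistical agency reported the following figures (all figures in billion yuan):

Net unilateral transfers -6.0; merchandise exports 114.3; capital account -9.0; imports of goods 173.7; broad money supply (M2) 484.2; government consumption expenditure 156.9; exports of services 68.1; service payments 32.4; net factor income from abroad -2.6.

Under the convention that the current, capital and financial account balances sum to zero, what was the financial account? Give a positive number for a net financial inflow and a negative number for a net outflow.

Goods balance = 114.3 - 173.7 = -59.4
Services balance = 68.1 - 32.4 = 35.7
Trade balance (goods + services) = -59.4 + 35.7 = -23.7
Net primary income = -2.6
Net secondary income = -6.0
Current account = -23.7 + (-2.6) + (-6.0) = -32.3
Financial account = -(-32.3 + (-9.0)) = 41.3

41.3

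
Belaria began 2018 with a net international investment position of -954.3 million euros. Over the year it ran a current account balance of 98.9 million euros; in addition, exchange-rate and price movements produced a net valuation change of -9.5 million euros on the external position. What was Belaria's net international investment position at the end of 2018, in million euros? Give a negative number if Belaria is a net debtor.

Change in NIIP = current account + net valuation change = 98.9 + (-9.5) = 89.4
End-of-year NIIP = -954.3 + 89.4 = -864.9

-864.9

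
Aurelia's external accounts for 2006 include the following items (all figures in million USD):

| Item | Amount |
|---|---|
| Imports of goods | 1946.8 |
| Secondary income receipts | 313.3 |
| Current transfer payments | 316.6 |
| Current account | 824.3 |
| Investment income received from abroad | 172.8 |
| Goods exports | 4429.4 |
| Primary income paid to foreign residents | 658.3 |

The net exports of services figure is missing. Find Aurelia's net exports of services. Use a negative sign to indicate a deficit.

-1169.5

Current account = goods balance + services balance + net primary income + net secondary income
Sum of the known components = 1993.8
Net exports of services = CA - (known components) = 824.3 - 1993.8 = -1169.5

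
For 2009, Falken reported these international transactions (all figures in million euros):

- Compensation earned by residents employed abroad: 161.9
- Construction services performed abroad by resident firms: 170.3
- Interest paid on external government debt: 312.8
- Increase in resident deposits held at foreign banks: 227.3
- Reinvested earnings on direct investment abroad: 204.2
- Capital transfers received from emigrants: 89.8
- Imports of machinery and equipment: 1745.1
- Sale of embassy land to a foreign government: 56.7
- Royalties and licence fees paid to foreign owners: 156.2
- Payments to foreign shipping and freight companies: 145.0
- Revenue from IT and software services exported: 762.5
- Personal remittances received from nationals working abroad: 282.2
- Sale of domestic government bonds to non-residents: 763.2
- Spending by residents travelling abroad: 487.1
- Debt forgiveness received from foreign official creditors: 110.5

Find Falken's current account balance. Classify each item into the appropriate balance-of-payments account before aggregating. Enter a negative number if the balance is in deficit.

-1265.1

Goods: -1745.1
Services: 762.5 - 487.1 - 145.0 + 170.3 - 156.2 = 144.5
Primary income: 204.2 + 161.9 - 312.8 = 53.3
Secondary income: 282.2
Current account = (-1745.1) + 144.5 + 53.3 + 282.2 = -1265.1
(Excluded from the current account — financial account: increase in resident deposits held at foreign banks 227.3, sale of domestic government bonds to non-residents 763.2; capital account: capital transfers received from emigrants 89.8, sale of embassy land to a foreign government 56.7, debt forgiveness received from foreign official creditors 110.5.)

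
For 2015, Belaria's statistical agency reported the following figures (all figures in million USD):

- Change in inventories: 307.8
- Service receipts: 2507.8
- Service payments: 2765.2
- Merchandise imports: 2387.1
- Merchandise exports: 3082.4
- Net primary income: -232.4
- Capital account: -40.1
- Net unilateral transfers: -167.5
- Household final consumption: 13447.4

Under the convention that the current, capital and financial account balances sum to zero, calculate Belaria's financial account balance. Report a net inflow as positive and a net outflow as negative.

Goods balance = 3082.4 - 2387.1 = 695.3
Services balance = 2507.8 - 2765.2 = -257.4
Trade balance (goods + services) = 695.3 + (-257.4) = 437.9
Net primary income = -232.4
Net secondary income = -167.5
Current account = 437.9 + (-232.4) + (-167.5) = 38.0
Financial account = -(38.0 + (-40.1)) = 2.1

2.1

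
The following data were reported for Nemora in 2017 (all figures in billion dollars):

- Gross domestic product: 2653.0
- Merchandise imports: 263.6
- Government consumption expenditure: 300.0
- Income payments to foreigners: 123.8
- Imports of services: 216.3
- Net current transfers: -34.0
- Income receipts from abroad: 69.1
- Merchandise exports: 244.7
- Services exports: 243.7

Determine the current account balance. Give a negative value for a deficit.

Goods balance = 244.7 - 263.6 = -18.9
Services balance = 243.7 - 216.3 = 27.4
Trade balance (goods + services) = -18.9 + 27.4 = 8.5
Net primary income = 69.1 - 123.8 = -54.7
Net secondary income = -34.0
Current account = 8.5 + (-54.7) + (-34.0) = -80.2

-80.2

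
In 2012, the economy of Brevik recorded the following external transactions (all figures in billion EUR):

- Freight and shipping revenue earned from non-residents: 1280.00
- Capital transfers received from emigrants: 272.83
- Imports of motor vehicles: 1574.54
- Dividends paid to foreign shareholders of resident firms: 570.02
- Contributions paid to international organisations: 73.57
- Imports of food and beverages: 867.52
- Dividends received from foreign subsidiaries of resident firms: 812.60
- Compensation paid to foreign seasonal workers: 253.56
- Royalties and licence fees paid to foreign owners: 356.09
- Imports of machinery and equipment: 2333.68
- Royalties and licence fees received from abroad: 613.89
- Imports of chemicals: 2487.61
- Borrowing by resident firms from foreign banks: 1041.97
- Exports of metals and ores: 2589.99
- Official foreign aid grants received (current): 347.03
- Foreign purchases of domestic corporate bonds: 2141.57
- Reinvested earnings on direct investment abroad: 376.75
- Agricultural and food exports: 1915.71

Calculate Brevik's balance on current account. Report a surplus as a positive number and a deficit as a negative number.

Goods: -2487.61 + 1915.71 + 2589.99 - 2333.68 - 1574.54 - 867.52 = -2757.65
Services: 613.89 - 356.09 + 1280.00 = 1537.80
Primary income: 812.60 - 253.56 - 570.02 + 376.75 = 365.77
Secondary income: 347.03 - 73.57 = 273.46
Current account = (-2757.65) + 1537.80 + 365.77 + 273.46 = -580.62
(Excluded from the current account — capital account: capital transfers received from emigrants 272.83; financial account: borrowing by resident firms from foreign banks 1041.97, foreign purchases of domestic corporate bonds 2141.57.)

-580.62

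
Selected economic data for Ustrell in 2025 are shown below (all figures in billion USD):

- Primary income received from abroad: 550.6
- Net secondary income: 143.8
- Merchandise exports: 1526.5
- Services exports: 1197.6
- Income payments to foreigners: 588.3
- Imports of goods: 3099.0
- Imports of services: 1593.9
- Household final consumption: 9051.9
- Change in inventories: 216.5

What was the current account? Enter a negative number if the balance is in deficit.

-1862.7

Goods balance = 1526.5 - 3099.0 = -1572.5
Services balance = 1197.6 - 1593.9 = -396.3
Trade balance (goods + services) = -1572.5 + (-396.3) = -1968.8
Net primary income = 550.6 - 588.3 = -37.7
Net secondary income = 143.8
Current account = -1968.8 + (-37.7) + 143.8 = -1862.7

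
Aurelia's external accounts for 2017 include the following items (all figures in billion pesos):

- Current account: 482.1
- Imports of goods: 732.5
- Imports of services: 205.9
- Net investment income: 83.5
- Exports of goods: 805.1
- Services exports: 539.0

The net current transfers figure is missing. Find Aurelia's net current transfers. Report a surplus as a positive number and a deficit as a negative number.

-7.1

Current account = goods balance + services balance + net primary income + net secondary income
Sum of the known components = 489.2
Net current transfers = CA - (known components) = 482.1 - 489.2 = -7.1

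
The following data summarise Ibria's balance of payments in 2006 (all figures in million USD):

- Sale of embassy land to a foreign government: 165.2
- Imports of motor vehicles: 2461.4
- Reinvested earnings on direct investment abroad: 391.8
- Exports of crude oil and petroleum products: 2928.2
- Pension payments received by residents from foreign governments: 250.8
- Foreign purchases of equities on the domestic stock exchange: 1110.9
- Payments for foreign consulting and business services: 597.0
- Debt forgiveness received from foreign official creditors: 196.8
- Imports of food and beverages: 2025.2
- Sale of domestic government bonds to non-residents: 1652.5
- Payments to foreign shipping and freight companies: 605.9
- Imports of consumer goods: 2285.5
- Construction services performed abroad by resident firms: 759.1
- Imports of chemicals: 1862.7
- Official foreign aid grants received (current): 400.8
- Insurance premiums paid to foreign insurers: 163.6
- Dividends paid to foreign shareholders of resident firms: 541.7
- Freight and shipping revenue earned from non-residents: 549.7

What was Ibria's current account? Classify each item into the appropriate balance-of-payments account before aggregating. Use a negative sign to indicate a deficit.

-5262.6

Goods: -2461.4 - 2285.5 - 1862.7 + 2928.2 - 2025.2 = -5706.6
Services: 549.7 - 605.9 - 597.0 - 163.6 + 759.1 = -57.7
Primary income: -541.7 + 391.8 = -149.9
Secondary income: 250.8 + 400.8 = 651.6
Current account = (-5706.6) + (-57.7) + (-149.9) + 651.6 = -5262.6
(Excluded from the current account — capital account: sale of embassy land to a foreign government 165.2, debt forgiveness received from foreign official creditors 196.8; financial account: foreign purchases of equities on the domestic stock exchange 1110.9, sale of domestic government bonds to non-residents 1652.5.)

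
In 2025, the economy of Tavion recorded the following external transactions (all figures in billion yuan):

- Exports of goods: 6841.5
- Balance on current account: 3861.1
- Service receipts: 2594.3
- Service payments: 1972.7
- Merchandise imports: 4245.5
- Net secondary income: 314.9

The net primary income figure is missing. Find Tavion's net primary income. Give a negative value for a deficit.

328.6

Current account = goods balance + services balance + net primary income + net secondary income
Sum of the known components = 3532.5
Net primary income = CA - (known components) = 3861.1 - 3532.5 = 328.6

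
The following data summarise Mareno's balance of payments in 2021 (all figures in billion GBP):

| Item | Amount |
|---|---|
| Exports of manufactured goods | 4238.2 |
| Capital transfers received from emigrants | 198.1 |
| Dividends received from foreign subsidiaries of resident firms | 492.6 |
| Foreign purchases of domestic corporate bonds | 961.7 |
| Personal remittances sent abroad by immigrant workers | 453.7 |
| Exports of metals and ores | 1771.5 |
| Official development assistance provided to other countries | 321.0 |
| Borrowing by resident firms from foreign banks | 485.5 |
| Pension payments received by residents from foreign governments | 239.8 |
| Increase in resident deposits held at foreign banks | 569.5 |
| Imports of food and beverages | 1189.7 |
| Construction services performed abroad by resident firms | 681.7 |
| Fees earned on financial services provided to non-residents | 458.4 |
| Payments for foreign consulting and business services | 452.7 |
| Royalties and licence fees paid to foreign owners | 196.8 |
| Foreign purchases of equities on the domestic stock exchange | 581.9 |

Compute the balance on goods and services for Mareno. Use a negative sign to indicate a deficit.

5310.6

Goods: -1189.7 + 4238.2 + 1771.5 = 4820.0
Services: -452.7 + 458.4 - 196.8 + 681.7 = 490.6
Trade balance = 4820.0 + 490.6 = 5310.6
(Excluded from the trade balance — capital account: capital transfers received from emigrants 198.1; primary income: dividends received from foreign subsidiaries of resident firms 492.6; financial account: foreign purchases of domestic corporate bonds 961.7, borrowing by resident firms from foreign banks 485.5, increase in resident deposits held at foreign banks 569.5, foreign purchases of equities on the domestic stock exchange 581.9; secondary income: personal remittances sent abroad by immigrant workers 453.7, official development assistance provided to other countries 321.0, pension payments received by residents from foreign governments 239.8.)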